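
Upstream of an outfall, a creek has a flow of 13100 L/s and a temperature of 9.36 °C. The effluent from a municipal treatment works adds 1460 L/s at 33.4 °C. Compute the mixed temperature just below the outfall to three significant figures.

Flow-weighted mixing: C = (Q_r C_r + Q_w C_w)/(Q_r + Q_w)
= (13100×9.36 + 1460×33.4)/(13100 + 1460) = 171400/14560 = 11.77 °C.

11.8 °C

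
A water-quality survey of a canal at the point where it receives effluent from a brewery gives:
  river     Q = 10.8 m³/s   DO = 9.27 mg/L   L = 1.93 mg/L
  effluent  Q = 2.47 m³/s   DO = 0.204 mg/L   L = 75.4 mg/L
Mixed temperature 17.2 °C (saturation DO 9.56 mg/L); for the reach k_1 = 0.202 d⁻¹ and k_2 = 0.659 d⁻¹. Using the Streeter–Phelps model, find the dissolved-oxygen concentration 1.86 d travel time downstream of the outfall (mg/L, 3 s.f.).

Mixed DO = (10.8×9.27 + 2.47×0.204)/(10.8+2.47) = 100.6/13.27 = 7.583 mg/L.
Mixed L₀ = (10.8×1.93 + 2.47×75.4)/(13.27) = 207.1/13.27 = 15.61 mg/L.
Initial deficit D₀ = C_s − DO₀ = 9.56 − 7.583 = 1.977 mg/L.
D(1.86) = [0.202×15.61/(0.659−0.202)](e^(−0.202×1.86) − e^(−0.659×1.86)) + 1.977 e^(−0.659×1.86)
= 6.898 × (0.6868 − 0.2935) + 1.977 × 0.2935 = 3.293 mg/L.
DO = 9.56 − 3.293 = 6.267 mg/L.

DO ≈ 6.27 mg/L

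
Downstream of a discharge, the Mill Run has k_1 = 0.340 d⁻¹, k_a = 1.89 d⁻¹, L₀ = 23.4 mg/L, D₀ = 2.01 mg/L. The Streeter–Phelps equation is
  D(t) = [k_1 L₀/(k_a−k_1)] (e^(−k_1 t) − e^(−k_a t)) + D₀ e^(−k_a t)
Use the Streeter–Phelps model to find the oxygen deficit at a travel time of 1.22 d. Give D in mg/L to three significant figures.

D ≈ 3.08 mg/L

k_1 L₀/(k_a−k_1) = 0.340×23.4/(1.89−0.340) = 7.956/1.550 = 5.133 mg/L.
e^(−k_1 t) = e^(−0.340×1.220) = 0.6605; e^(−k_a t) = e^(−1.89×1.220) = 0.09968.
D = 5.133 × (0.6605 − 0.09968) + 2.01 × 0.09968 = 2.878 + 0.2004 = 3.079 mg/L.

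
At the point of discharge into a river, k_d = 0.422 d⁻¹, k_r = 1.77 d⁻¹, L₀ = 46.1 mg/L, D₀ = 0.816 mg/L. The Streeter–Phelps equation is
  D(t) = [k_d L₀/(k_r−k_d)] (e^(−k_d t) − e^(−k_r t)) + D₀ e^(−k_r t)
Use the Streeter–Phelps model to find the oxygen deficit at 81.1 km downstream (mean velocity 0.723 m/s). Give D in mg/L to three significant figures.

Travel time t = x/v = 81.1 km / (0.723 m/s) = 81100 m / 0.723 m/s = 112200 s = 1.298 d.
k_d L₀/(k_r−k_d) = 0.422×46.1/(1.77−0.422) = 19.45/1.348 = 14.43 mg/L.
e^(−k_d t) = e^(−0.422×1.298) = 0.5782; e^(−k_r t) = e^(−1.77×1.298) = 0.1005.
D = 14.43 × (0.5782 − 0.1005) + 0.816 × 0.1005 = 6.894 + 0.08198 = 6.976 mg/L.

D ≈ 6.98 mg/L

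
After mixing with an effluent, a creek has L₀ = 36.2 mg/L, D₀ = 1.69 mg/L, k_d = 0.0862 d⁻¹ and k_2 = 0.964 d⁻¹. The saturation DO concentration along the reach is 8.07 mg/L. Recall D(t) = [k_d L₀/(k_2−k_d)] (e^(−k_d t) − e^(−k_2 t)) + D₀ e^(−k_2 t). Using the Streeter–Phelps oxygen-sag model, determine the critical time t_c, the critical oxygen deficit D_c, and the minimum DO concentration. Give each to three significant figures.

t_c ≈ 2.02 d; D_c ≈ 2.72 mg/L; min DO ≈ 5.35 mg/L

t_c = [1/(k_2−k_d)] ln[(k_2/k_d)(1 − D₀(k_2−k_d)/(k_d L₀))]
= [1/(0.964−0.0862)] ln[(0.964/0.0862)(1 − 1.69×0.8778/(0.0862×36.2))]
= (1/0.8778) ln[11.18 × 0.5246] = 1.139 × ln(5.867) = 1.139 × 1.769 = 2.016 d.
L(t_c) = L₀ e^(−k_d t_c) = 36.2 × 0.8405 = 30.43 mg/L, and at the critical point k_2 D_c = k_d L, so D_c = (0.0862/0.964) × 30.43 = 2.721 mg/L.
Minimum DO = C_s − D_c = 8.07 − 2.721 = 5.349 mg/L.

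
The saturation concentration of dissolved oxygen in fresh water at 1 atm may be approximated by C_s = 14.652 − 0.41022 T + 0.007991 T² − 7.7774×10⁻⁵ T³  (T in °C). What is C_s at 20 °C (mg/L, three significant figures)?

C_s = 14.652 − 0.41022×20 + 0.007991×20² − 7.7774×10⁻⁵×20³ = 9.022 mg/L.

C_s ≈ 9.02 mg/L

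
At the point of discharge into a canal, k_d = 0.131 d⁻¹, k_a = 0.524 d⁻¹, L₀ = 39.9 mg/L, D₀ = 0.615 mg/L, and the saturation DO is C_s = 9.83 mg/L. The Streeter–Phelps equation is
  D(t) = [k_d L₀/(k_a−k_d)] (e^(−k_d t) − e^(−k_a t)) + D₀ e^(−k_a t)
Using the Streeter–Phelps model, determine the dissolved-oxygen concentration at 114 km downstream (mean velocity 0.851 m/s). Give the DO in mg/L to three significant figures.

Travel time t = x/v = 114 km / (0.851 m/s) = 114000 m / 0.851 m/s = 134000 s = 1.550 d.
k_d L₀/(k_a−k_d) = 0.131×39.9/(0.524−0.131) = 5.227/0.3930 = 13.30 mg/L.
e^(−k_d t) = e^(−0.131×1.550) = 0.8162; e^(−k_a t) = e^(−0.524×1.550) = 0.4438.
D = 13.30 × (0.8162 − 0.4438) + 0.615 × 0.4438 = 4.953 + 0.2729 = 5.226 mg/L.
DO = C_s − D = 9.83 − 5.226 = 4.604 mg/L.

DO ≈ 4.60 mg/L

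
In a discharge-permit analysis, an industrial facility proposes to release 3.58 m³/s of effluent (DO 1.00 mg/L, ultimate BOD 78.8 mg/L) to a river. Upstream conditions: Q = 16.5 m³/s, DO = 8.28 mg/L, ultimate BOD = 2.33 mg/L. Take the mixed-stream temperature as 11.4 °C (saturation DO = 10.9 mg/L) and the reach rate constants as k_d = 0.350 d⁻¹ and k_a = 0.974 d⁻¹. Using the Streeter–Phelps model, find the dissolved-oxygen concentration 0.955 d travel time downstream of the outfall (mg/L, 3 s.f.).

Mixed DO = (16.5×8.28 + 3.58×1.00)/(16.5+3.58) = 140.2/20.08 = 6.982 mg/L.
Mixed L₀ = (16.5×2.33 + 3.58×78.8)/(20.08) = 320.5/20.08 = 15.96 mg/L.
Initial deficit D₀ = C_s − DO₀ = 10.9 − 6.982 = 3.918 mg/L.
D(0.955) = [0.350×15.96/(0.974−0.350)](e^(−0.350×0.955) − e^(−0.974×0.955)) + 3.918 e^(−0.974×0.955)
= 8.954 × (0.7159 − 0.3945) + 3.918 × 0.3945 = 4.423 mg/L.
DO = 10.9 − 4.423 = 6.477 mg/L.

DO ≈ 6.48 mg/L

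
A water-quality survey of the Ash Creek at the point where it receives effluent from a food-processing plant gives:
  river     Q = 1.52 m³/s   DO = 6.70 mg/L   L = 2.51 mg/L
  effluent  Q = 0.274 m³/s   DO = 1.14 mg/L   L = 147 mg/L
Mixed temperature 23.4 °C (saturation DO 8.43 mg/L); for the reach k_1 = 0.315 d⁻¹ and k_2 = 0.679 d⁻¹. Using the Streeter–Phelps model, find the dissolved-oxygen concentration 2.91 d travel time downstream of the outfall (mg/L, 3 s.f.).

Mixed DO = (1.52×6.70 + 0.274×1.14)/(1.52+0.274) = 10.50/1.794 = 5.851 mg/L.
Mixed L₀ = (1.52×2.51 + 0.274×147)/(1.794) = 44.09/1.794 = 24.58 mg/L.
Initial deficit D₀ = C_s − DO₀ = 8.43 − 5.851 = 2.579 mg/L.
D(2.91) = [0.315×24.58/(0.679−0.315)](e^(−0.315×2.91) − e^(−0.679×2.91)) + 2.579 e^(−0.679×2.91)
= 21.27 × (0.3999 − 0.1386) + 2.579 × 0.1386 = 5.914 mg/L.
DO = 8.43 − 5.914 = 2.516 mg/L.

DO ≈ 2.52 mg/L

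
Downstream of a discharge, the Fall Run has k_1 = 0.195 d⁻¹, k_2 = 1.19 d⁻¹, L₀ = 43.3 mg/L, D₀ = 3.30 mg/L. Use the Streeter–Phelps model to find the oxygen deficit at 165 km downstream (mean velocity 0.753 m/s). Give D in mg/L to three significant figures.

Travel time t = x/v = 165 km / (0.753 m/s) = 165000 m / 0.753 m/s = 219100 s = 2.536 d.
k_1 L₀/(k_2−k_1) = 0.195×43.3/(1.19−0.195) = 8.444/0.9950 = 8.486 mg/L.
e^(−k_1 t) = e^(−0.195×2.536) = 0.6098; e^(−k_2 t) = e^(−1.19×2.536) = 0.04890.
D = 8.486 × (0.6098 − 0.04890) + 3.30 × 0.04890 = 4.760 + 0.1614 = 4.922 mg/L.

D ≈ 4.92 mg/L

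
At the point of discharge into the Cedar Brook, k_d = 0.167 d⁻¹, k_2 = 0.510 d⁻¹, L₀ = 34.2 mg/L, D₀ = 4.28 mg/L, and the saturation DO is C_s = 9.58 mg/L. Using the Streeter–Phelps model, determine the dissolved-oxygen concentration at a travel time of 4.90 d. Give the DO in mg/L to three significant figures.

DO ≈ 3.25 mg/L

k_d L₀/(k_2−k_d) = 0.167×34.2/(0.510−0.167) = 5.711/0.3430 = 16.65 mg/L.
e^(−k_d t) = e^(−0.167×4.900) = 0.4412; e^(−k_2 t) = e^(−0.510×4.900) = 0.08217.
D = 16.65 × (0.4412 − 0.08217) + 4.28 × 0.08217 = 5.978 + 0.3517 = 6.330 mg/L.
DO = C_s − D = 9.58 − 6.330 = 3.250 mg/L.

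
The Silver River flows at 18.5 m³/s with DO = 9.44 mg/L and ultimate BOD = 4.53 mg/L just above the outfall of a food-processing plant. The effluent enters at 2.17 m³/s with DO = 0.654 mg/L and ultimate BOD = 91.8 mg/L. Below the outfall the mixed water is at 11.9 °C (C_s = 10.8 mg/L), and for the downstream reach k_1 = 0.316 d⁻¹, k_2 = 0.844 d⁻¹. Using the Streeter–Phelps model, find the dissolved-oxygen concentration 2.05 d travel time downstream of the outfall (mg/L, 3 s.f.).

DO ≈ 7.56 mg/L

Mixed DO = (18.5×9.44 + 2.17×0.654)/(18.5+2.17) = 176.1/20.67 = 8.518 mg/L.
Mixed L₀ = (18.5×4.53 + 2.17×91.8)/(20.67) = 283.0/20.67 = 13.69 mg/L.
Initial deficit D₀ = C_s − DO₀ = 10.8 − 8.518 = 2.282 mg/L.
D(2.05) = [0.316×13.69/(0.844−0.316)](e^(−0.316×2.05) − e^(−0.844×2.05)) + 2.282 e^(−0.844×2.05)
= 8.194 × (0.5232 − 0.1772) + 2.282 × 0.1772 = 3.239 mg/L.
DO = 10.8 − 3.239 = 7.561 mg/L.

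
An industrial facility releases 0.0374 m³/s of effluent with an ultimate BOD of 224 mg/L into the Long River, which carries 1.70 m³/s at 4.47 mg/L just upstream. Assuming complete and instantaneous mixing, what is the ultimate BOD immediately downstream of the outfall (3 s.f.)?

9.20 mg/L

Flow-weighted mixing: C = (Q_r C_r + Q_w C_w)/(Q_r + Q_w)
= (1.70×4.47 + 0.0374×224)/(1.70 + 0.0374) = 15.98/1.737 = 9.196 mg/L.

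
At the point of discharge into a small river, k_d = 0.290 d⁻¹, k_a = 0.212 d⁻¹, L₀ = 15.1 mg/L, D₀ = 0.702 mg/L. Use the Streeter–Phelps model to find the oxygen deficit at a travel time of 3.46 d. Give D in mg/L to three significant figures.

D ≈ 6.71 mg/L

k_d L₀/(k_a−k_d) = 0.290×15.1/(0.212−0.290) = 4.379/-0.07800 = -56.14 mg/L.
e^(−k_d t) = e^(−0.290×3.460) = 0.3666; e^(−k_a t) = e^(−0.212×3.460) = 0.4802.
D = -56.14 × (0.3666 − 0.4802) + 0.702 × 0.4802 = 6.377 + 0.3371 = 6.714 mg/L.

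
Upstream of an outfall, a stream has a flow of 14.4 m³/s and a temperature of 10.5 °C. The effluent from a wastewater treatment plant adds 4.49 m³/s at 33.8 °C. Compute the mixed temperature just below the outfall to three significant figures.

16.0 °C

Flow-weighted mixing: C = (Q_r C_r + Q_w C_w)/(Q_r + Q_w)
= (14.4×10.5 + 4.49×33.8)/(14.4 + 4.49) = 303.0/18.89 = 16.04 °C.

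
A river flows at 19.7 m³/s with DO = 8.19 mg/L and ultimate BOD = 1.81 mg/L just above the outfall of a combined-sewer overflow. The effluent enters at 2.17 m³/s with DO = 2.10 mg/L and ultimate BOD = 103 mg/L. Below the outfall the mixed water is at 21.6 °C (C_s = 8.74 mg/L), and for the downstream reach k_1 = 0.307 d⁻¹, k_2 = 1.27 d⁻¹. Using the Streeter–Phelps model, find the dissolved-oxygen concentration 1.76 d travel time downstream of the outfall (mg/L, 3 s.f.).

Mixed DO = (19.7×8.19 + 2.17×2.10)/(19.7+2.17) = 165.9/21.87 = 7.586 mg/L.
Mixed L₀ = (19.7×1.81 + 2.17×103)/(21.87) = 259.2/21.87 = 11.85 mg/L.
Initial deficit D₀ = C_s − DO₀ = 8.74 − 7.586 = 1.154 mg/L.
D(1.76) = [0.307×11.85/(1.27−0.307)](e^(−0.307×1.76) − e^(−1.27×1.76)) + 1.154 e^(−1.27×1.76)
= 3.778 × (0.5826 − 0.1070) + 1.154 × 0.1070 = 1.920 mg/L.
DO = 8.74 − 1.920 = 6.820 mg/L.

DO ≈ 6.82 mg/L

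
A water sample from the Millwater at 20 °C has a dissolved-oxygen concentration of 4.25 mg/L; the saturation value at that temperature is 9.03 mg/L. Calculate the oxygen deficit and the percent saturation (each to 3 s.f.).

D = C_s − C = 9.03 − 4.25 = 4.78 mg/L.
% saturation = 4.25/9.03 × 100 = 47.1 %.

D ≈ 4.78 mg/L; 47.1 % saturation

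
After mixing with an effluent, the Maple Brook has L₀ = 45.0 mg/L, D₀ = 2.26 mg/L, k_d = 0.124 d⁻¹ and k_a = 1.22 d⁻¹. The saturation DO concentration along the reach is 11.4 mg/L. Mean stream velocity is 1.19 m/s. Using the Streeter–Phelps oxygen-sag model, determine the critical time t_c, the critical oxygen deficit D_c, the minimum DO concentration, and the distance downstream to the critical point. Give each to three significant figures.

t_c ≈ 1.55 d; D_c ≈ 3.77 mg/L; min DO ≈ 7.63 mg/L; x_c ≈ 159 km

At the critical point dD/dt = 0, so k_d L₀ e^(−k_d t) = k_a D. Substituting D(t) from the Streeter–Phelps equation and solving for t gives
t_c = ln[(k_a/k_d)(1 − D₀(k_a−k_d)/(k_d L₀))] / (k_a−k_d).
Here k_a−k_d = 1.096 d⁻¹ and 1 − D₀(k_a−k_d)/(k_d L₀) = 1 − 2.26×1.096/(0.124×45.0) = 0.5561, so
t_c = ln(9.839 × 0.5561) / 1.096 = 1.700 / 1.096 = 1.551 d.
L(t_c) = L₀ e^(−k_d t_c) = 45.0 × 0.8251 = 37.13 mg/L, and at the critical point k_a D_c = k_d L, so D_c = (0.124/1.22) × 37.13 = 3.774 mg/L.
Minimum DO = C_s − D_c = 11.4 − 3.774 = 7.626 mg/L.
x_c = v t_c = 1.19 m/s × 1.551 d × 86400 s/d = 159400 m ≈ 159 km.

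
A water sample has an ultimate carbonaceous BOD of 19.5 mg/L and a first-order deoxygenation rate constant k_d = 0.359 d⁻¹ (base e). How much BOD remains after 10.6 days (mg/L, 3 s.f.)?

L ≈ 0.434 mg/L

L_t = L₀ e^(−k_d t) = 19.5 × e^(−0.359×10.6) = 19.5 × 0.02225 = 0.4339 mg/L.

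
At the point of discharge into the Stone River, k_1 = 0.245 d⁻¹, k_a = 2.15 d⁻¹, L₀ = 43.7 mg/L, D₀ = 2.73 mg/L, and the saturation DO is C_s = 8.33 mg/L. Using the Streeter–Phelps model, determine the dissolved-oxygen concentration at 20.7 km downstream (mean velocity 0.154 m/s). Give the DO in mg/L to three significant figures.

Travel time t = x/v = 20.7 km / (0.154 m/s) = 20700 m / 0.154 m/s = 134400 s = 1.556 d.
k_1 L₀/(k_a−k_1) = 0.245×43.7/(2.15−0.245) = 10.71/1.905 = 5.620 mg/L.
e^(−k_1 t) = e^(−0.245×1.556) = 0.6831; e^(−k_a t) = e^(−2.15×1.556) = 0.03527.
D = 5.620 × (0.6831 − 0.03527) + 2.73 × 0.03527 = 3.641 + 0.09628 = 3.737 mg/L.
DO = C_s − D = 8.33 − 3.737 = 4.593 mg/L.

DO ≈ 4.59 mg/L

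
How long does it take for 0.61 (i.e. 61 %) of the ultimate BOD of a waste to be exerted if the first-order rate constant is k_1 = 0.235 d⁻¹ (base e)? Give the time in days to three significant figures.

y/L₀ = 1 − e^(−k_1 t) = 0.61 ⇒ e^(−k_1 t) = 0.390
t = −ln(0.390) / 0.235 = 0.9416 / 0.235 = 4.007 d.

t ≈ 4.01 d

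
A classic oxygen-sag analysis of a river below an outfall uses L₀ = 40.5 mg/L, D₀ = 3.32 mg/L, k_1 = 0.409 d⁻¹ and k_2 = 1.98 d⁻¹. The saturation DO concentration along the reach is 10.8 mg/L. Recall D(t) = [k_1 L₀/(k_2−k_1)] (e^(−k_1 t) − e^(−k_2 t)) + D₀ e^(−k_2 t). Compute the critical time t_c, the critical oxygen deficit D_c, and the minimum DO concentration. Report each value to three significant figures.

t_c ≈ 0.763 d; D_c ≈ 6.12 mg/L; min DO ≈ 4.68 mg/L

At the critical point dD/dt = 0, so k_1 L₀ e^(−k_1 t) = k_2 D. Substituting D(t) from the Streeter–Phelps equation and solving for t gives
t_c = ln[(k_2/k_1)(1 − D₀(k_2−k_1)/(k_1 L₀))] / (k_2−k_1).
Here k_2−k_1 = 1.571 d⁻¹ and 1 − D₀(k_2−k_1)/(k_1 L₀) = 1 − 3.32×1.571/(0.409×40.5) = 0.6851, so
t_c = ln(4.841 × 0.6851) / 1.571 = 1.199 / 1.571 = 0.7632 d.
L(t_c) = L₀ e^(−k_1 t_c) = 40.5 × 0.7319 = 29.64 mg/L, and at the critical point k_2 D_c = k_1 L, so D_c = (0.409/1.98) × 29.64 = 6.123 mg/L.
Minimum DO = C_s − D_c = 10.8 − 6.123 = 4.677 mg/L.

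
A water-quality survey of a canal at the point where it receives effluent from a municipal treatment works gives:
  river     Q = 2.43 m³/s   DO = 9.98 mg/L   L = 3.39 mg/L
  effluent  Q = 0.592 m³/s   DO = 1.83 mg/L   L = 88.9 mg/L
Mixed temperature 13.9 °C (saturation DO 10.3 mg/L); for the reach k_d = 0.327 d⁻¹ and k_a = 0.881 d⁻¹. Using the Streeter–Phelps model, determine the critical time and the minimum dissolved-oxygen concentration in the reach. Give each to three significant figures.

Mixed DO = (2.43×9.98 + 0.592×1.83)/(2.43+0.592) = 25.33/3.022 = 8.383 mg/L.
Mixed L₀ = (2.43×3.39 + 0.592×88.9)/(3.022) = 60.87/3.022 = 20.14 mg/L.
Initial deficit D₀ = C_s − DO₀ = 10.3 − 8.383 = 1.917 mg/L.
t_c = (1/0.5540) ln[(0.881/0.327)(1 − 1.917×0.5540/(0.327×20.14))] = 1.805 × ln(2.260) = 1.472 d.
D_c = (0.327/0.881) × 20.14 × e^(−0.327×1.472) = 0.3712 × 20.14 × 0.6180 = 4.620 mg/L.
Minimum DO = 10.3 − 4.620 = 5.680 mg/L.

t_c ≈ 1.47 d; minimum DO ≈ 5.68 mg/L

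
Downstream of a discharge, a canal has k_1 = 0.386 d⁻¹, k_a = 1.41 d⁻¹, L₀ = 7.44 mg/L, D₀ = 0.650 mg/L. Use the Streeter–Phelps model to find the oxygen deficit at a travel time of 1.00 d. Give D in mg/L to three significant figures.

D ≈ 1.38 mg/L

k_1 L₀/(k_a−k_1) = 0.386×7.44/(1.41−0.386) = 2.872/1.024 = 2.805 mg/L.
e^(−k_1 t) = e^(−0.386×1.000) = 0.6798; e^(−k_a t) = e^(−1.41×1.000) = 0.2441.
D = 2.805 × (0.6798 − 0.2441) + 0.650 × 0.2441 = 1.222 + 0.1587 = 1.380 mg/L.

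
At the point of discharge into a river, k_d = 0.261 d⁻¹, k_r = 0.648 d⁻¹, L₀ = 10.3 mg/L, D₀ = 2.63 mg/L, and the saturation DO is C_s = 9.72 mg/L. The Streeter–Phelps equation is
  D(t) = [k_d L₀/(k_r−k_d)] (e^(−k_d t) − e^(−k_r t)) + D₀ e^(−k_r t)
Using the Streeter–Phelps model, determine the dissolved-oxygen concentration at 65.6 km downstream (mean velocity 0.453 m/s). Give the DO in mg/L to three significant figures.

Travel time t = x/v = 65.6 km / (0.453 m/s) = 65600 m / 0.453 m/s = 144800 s = 1.676 d.
k_d L₀/(k_r−k_d) = 0.261×10.3/(0.648−0.261) = 2.688/0.3870 = 6.947 mg/L.
e^(−k_d t) = e^(−0.261×1.676) = 0.6457; e^(−k_r t) = e^(−0.648×1.676) = 0.3375.
D = 6.947 × (0.6457 − 0.3375) + 2.63 × 0.3375 = 2.141 + 0.8877 = 3.028 mg/L.
DO = C_s − D = 9.72 − 3.028 = 6.692 mg/L.

DO ≈ 6.69 mg/L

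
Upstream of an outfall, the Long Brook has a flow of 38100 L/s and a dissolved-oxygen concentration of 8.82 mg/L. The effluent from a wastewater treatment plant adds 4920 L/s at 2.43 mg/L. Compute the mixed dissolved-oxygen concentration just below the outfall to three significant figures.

8.09 mg/L

Flow-weighted mixing: C = (Q_r C_r + Q_w C_w)/(Q_r + Q_w)
= (38100×8.82 + 4920×2.43)/(38100 + 4920) = 348000/43020 = 8.089 mg/L.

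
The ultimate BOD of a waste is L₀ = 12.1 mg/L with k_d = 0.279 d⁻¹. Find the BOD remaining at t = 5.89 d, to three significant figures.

L_t = L₀ e^(−k_d t) = 12.1 × e^(−0.279×5.89) = 12.1 × 0.1933 = 2.339 mg/L.

L ≈ 2.34 mg/L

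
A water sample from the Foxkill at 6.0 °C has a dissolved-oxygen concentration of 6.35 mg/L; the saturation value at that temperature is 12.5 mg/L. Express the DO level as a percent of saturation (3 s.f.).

% saturation = C/C_s × 100 = 6.35/12.5 × 100 = 50.8 %.

50.8 % saturation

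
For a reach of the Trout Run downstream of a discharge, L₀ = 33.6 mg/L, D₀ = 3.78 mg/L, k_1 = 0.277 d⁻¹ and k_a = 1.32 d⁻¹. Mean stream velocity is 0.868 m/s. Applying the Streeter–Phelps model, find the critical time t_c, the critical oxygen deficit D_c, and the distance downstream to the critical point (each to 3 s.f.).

t_c = [1/(k_a−k_1)] ln[(k_a/k_1)(1 − D₀(k_a−k_1)/(k_1 L₀))]
= [1/(1.32−0.277)] ln[(1.32/0.277)(1 − 3.78×1.043/(0.277×33.6))]
= (1/1.043) ln[4.765 × 0.5764] = 0.9588 × ln(2.747) = 0.9588 × 1.010 = 0.9688 d.
L(t_c) = L₀ e^(−k_1 t_c) = 33.6 × 0.7646 = 25.69 mg/L, and at the critical point k_a D_c = k_1 L, so D_c = (0.277/1.32) × 25.69 = 5.391 mg/L.
x_c = v t_c = 0.868 m/s × 0.9688 d × 86400 s/d = 72650 m ≈ 72.7 km.

t_c ≈ 0.969 d; D_c ≈ 5.39 mg/L; x_c ≈ 72.7 km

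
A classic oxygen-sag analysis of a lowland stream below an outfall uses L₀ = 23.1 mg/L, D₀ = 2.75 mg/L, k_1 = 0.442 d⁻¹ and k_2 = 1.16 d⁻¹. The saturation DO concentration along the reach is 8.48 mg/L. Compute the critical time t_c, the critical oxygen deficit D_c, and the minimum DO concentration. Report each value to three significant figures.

t_c ≈ 1.04 d; D_c ≈ 5.55 mg/L; min DO ≈ 2.93 mg/L

t_c = [1/(k_2−k_1)] ln[(k_2/k_1)(1 − D₀(k_2−k_1)/(k_1 L₀))]
= [1/(1.16−0.442)] ln[(1.16/0.442)(1 − 2.75×0.7180/(0.442×23.1))]
= (1/0.7180) ln[2.624 × 0.8066] = 1.393 × ln(2.117) = 1.393 × 0.7500 = 1.045 d.
D_c = (k_1/k_2) L₀ e^(−k_1 t_c) = (0.442/1.16) × 23.1 × e^(−0.442×1.045) = 0.3810 × 23.1 × 0.6302 = 5.547 mg/L.
Minimum DO = C_s − D_c = 8.48 − 5.547 = 2.933 mg/L.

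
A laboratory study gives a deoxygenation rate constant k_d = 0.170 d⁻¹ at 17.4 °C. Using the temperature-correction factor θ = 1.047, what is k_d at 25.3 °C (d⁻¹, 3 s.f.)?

k_d(T₂) = k_d(T₁) · θ^(T₂−T₁) = 0.170 × 1.047^(25.3−17.4)
= 0.170 × 1.047^7.90 = 0.170 × 1.437 = 0.2444 d⁻¹.

k_d ≈ 0.244 d⁻¹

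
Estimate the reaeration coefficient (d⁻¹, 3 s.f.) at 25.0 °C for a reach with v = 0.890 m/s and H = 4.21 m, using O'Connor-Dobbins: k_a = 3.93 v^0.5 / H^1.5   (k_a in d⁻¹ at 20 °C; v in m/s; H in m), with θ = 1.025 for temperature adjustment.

k_a(20) = 3.93 × 0.890^0.5 / 4.21^1.5 = 3.93 × 0.9434 / 8.638 = 0.4292 d⁻¹.
k_a(25.0) = 0.4292 × 1.025^(25.0−20) = 0.4292 × 1.131 = 0.4856 d⁻¹.

k_a ≈ 0.486 d⁻¹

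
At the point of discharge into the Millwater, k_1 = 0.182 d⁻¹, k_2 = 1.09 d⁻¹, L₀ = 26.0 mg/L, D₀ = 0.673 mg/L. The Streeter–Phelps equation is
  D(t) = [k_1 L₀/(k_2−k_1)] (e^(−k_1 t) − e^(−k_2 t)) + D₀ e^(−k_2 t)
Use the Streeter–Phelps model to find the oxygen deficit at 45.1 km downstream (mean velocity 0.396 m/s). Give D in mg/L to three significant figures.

Travel time t = x/v = 45.1 km / (0.396 m/s) = 45100 m / 0.396 m/s = 113900 s = 1.318 d.
k_1 L₀/(k_2−k_1) = 0.182×26.0/(1.09−0.182) = 4.732/0.9080 = 5.211 mg/L.
e^(−k_1 t) = e^(−0.182×1.318) = 0.7867; e^(−k_2 t) = e^(−1.09×1.318) = 0.2377.
D = 5.211 × (0.7867 − 0.2377) + 0.673 × 0.2377 = 2.861 + 0.1600 = 3.021 mg/L.

D ≈ 3.02 mg/L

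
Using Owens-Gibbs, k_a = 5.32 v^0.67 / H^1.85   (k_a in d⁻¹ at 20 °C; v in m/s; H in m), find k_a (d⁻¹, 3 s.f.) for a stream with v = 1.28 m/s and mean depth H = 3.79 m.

k_a ≈ 0.534 d⁻¹

k_a = 5.32 × 1.28^0.67 / 3.79^1.85 = 5.32 × 1.180 / 11.76 = 0.5337 d⁻¹.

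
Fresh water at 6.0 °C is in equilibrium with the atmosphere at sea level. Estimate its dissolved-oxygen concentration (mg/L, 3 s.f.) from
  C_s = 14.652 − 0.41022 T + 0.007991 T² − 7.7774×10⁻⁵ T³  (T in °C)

C_s ≈ 12.5 mg/L

C_s = 14.652 − 0.41022×6.0 + 0.007991×6.0² − 7.7774×10⁻⁵×6.0³ = 12.46 mg/L.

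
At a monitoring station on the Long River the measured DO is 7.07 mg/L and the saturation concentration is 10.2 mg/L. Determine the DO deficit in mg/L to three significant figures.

D ≈ 3.13 mg/L

D = C_s − C = 10.2 − 7.07 = 3.13 mg/L.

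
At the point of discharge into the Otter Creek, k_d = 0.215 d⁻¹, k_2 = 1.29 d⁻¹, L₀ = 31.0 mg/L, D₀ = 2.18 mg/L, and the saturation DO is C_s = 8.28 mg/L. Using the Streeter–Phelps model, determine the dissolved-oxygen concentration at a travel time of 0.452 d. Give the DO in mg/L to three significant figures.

DO ≈ 4.90 mg/L

k_d L₀/(k_2−k_d) = 0.215×31.0/(1.29−0.215) = 6.665/1.075 = 6.200 mg/L.
e^(−k_d t) = e^(−0.215×0.4520) = 0.9074; e^(−k_2 t) = e^(−1.29×0.4520) = 0.5582.
D = 6.200 × (0.9074 − 0.5582) + 2.18 × 0.5582 = 2.165 + 1.217 = 3.382 mg/L.
DO = C_s − D = 8.28 − 3.382 = 4.898 mg/L.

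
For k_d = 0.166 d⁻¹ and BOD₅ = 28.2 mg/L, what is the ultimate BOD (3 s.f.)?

BOD₅ = L₀(1 − e^(−5k_d)) ⇒ L₀ = BOD₅ / (1 − e^(−5×0.166))
= 28.2 / (1 − 0.4360) = 28.2 / 0.5640 = 50.00 mg/L.

L₀ ≈ 50.0 mg/L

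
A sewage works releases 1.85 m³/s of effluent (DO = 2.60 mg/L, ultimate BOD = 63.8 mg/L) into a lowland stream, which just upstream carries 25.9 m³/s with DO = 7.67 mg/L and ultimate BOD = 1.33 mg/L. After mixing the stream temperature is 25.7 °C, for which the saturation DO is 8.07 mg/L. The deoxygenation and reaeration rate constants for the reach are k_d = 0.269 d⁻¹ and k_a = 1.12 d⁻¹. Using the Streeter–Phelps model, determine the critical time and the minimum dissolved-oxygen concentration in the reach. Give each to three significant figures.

t_c ≈ 1.03 d; minimum DO ≈ 7.07 mg/L

Mixed DO = (25.9×7.67 + 1.85×2.60)/(25.9+1.85) = 203.5/27.75 = 7.332 mg/L.
Mixed L₀ = (25.9×1.33 + 1.85×63.8)/(27.75) = 152.5/27.75 = 5.495 mg/L.
Initial deficit D₀ = C_s − DO₀ = 8.07 − 7.332 = 0.7380 mg/L.
t_c = (1/0.8510) ln[(1.12/0.269)(1 − 0.7380×0.8510/(0.269×5.495))] = 1.175 × ln(2.394) = 1.026 d.
D_c = (0.269/1.12) × 5.495 × e^(−0.269×1.026) = 0.2402 × 5.495 × 0.7588 = 1.001 mg/L.
Minimum DO = 8.07 − 1.001 = 7.069 mg/L.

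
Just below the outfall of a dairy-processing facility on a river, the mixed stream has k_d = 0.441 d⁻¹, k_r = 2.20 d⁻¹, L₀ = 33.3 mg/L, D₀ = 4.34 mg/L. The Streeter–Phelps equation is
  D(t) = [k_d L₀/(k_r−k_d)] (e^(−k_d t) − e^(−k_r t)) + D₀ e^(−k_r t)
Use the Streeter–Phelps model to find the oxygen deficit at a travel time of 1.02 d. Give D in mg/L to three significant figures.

D ≈ 4.90 mg/L

k_d L₀/(k_r−k_d) = 0.441×33.3/(2.20−0.441) = 14.69/1.759 = 8.349 mg/L.
e^(−k_d t) = e^(−0.441×1.020) = 0.6377; e^(−k_r t) = e^(−2.20×1.020) = 0.1060.
D = 8.349 × (0.6377 − 0.1060) + 4.34 × 0.1060 = 4.439 + 0.4602 = 4.899 mg/L.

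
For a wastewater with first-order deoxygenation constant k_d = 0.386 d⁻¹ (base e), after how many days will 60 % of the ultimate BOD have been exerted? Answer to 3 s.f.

t ≈ 2.37 d

y/L₀ = 1 − e^(−k_d t) = 0.60 ⇒ e^(−k_d t) = 0.400
t = −ln(0.400) / 0.386 = 0.9163 / 0.386 = 2.374 d.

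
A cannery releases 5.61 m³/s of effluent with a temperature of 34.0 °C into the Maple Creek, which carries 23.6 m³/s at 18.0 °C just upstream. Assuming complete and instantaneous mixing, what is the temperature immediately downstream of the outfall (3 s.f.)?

21.1 °C

Flow-weighted mixing: C = (Q_r C_r + Q_w C_w)/(Q_r + Q_w)
= (23.6×18.0 + 5.61×34.0)/(23.6 + 5.61) = 615.5/29.21 = 21.07 °C.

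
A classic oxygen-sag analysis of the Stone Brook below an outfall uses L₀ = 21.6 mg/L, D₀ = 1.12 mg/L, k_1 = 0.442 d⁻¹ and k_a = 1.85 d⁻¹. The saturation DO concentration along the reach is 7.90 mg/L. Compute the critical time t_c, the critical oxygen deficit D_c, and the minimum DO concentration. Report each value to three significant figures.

t_c ≈ 0.889 d; D_c ≈ 3.48 mg/L; min DO ≈ 4.42 mg/L

t_c = [1/(k_a−k_1)] ln[(k_a/k_1)(1 − D₀(k_a−k_1)/(k_1 L₀))]
= [1/(1.85−0.442)] ln[(1.85/0.442)(1 − 1.12×1.408/(0.442×21.6))]
= (1/1.408) ln[4.186 × 0.8348] = 0.7102 × ln(3.494) = 0.7102 × 1.251 = 0.8886 d.
D_c = (k_1/k_a) L₀ e^(−k_1 t_c) = (0.442/1.85) × 21.6 × e^(−0.442×0.8886) = 0.2389 × 21.6 × 0.6752 = 3.484 mg/L.
Minimum DO = C_s − D_c = 7.90 − 3.484 = 4.416 mg/L.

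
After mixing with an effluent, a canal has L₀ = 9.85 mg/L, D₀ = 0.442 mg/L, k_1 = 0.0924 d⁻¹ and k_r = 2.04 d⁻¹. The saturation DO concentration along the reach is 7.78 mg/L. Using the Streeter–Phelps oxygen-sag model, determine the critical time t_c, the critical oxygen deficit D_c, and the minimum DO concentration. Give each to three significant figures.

t_c ≈ 0.0919 d; D_c ≈ 0.442 mg/L; min DO ≈ 7.34 mg/L

t_c = [1/(k_r−k_1)] ln[(k_r/k_1)(1 − D₀(k_r−k_1)/(k_1 L₀))]
= [1/(2.04−0.0924)] ln[(2.04/0.0924)(1 − 0.442×1.948/(0.0924×9.85))]
= (1/1.948) ln[22.08 × 0.05417] = 0.5135 × ln(1.196) = 0.5135 × 0.1789 = 0.09187 d.
D_c = (k_1/k_r) L₀ e^(−k_1 t_c) = (0.0924/2.04) × 9.85 × e^(−0.0924×0.09187) = 0.04529 × 9.85 × 0.9915 = 0.4424 mg/L.
Minimum DO = C_s − D_c = 7.78 − 0.4424 = 7.338 mg/L.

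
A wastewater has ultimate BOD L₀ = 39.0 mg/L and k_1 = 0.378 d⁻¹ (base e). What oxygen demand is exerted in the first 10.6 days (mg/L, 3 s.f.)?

y ≈ 38.3 mg/L

y_t = L₀(1 − e^(−k_1 t)) = 39.0 × (1 − e^(−0.378×10.6))
= 39.0 × (1 − 0.01819) = 39.0 × 0.9818 = 38.29 mg/L.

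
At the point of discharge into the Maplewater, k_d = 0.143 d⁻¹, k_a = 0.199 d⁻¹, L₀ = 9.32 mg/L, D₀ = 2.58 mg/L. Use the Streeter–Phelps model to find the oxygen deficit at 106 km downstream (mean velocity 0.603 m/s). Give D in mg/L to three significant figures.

D ≈ 3.64 mg/L

Travel time t = x/v = 106 km / (0.603 m/s) = 106000 m / 0.603 m/s = 175800 s = 2.035 d.
k_d L₀/(k_a−k_d) = 0.143×9.32/(0.199−0.143) = 1.333/0.05600 = 23.80 mg/L.
e^(−k_d t) = e^(−0.143×2.035) = 0.7476; e^(−k_a t) = e^(−0.199×2.035) = 0.6671.
D = 23.80 × (0.7476 − 0.6671) + 2.58 × 0.6671 = 1.916 + 1.721 = 3.637 mg/L.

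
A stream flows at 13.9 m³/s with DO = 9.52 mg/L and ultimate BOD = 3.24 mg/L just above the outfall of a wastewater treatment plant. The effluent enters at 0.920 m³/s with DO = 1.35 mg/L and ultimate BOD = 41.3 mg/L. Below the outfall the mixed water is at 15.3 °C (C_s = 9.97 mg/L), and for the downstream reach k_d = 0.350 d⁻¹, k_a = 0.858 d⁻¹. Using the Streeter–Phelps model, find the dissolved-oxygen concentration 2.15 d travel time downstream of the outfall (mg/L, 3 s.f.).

Mixed DO = (13.9×9.52 + 0.920×1.35)/(13.9+0.920) = 133.6/14.82 = 9.013 mg/L.
Mixed L₀ = (13.9×3.24 + 0.920×41.3)/(14.82) = 83.03/14.82 = 5.603 mg/L.
Initial deficit D₀ = C_s − DO₀ = 9.97 − 9.013 = 0.9572 mg/L.
D(2.15) = [0.350×5.603/(0.858−0.350)](e^(−0.350×2.15) − e^(−0.858×2.15)) + 0.9572 e^(−0.858×2.15)
= 3.860 × (0.4712 − 0.1581) + 0.9572 × 0.1581 = 1.360 mg/L.
DO = 9.97 − 1.360 = 8.610 mg/L.

DO ≈ 8.61 mg/L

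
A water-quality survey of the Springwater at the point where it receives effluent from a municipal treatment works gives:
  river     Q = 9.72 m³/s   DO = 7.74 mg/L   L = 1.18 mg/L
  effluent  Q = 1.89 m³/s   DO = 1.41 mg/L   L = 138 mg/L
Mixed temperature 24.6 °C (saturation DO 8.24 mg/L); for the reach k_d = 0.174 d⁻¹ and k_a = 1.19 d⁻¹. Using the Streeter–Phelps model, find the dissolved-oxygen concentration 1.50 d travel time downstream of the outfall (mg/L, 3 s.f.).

DO ≈ 5.56 mg/L

Mixed DO = (9.72×7.74 + 1.89×1.41)/(9.72+1.89) = 77.90/11.61 = 6.710 mg/L.
Mixed L₀ = (9.72×1.18 + 1.89×138)/(11.61) = 272.3/11.61 = 23.45 mg/L.
Initial deficit D₀ = C_s − DO₀ = 8.24 − 6.710 = 1.530 mg/L.
D(1.50) = [0.174×23.45/(1.19−0.174)](e^(−0.174×1.50) − e^(−1.19×1.50)) + 1.530 e^(−1.19×1.50)
= 4.017 × (0.7703 − 0.1678) + 1.530 × 0.1678 = 2.677 mg/L.
DO = 8.24 − 2.677 = 5.563 mg/L.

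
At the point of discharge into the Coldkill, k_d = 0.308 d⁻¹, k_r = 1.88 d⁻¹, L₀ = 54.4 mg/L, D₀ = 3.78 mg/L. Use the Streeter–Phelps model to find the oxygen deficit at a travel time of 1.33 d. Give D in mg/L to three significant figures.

D ≈ 6.51 mg/L

k_d L₀/(k_r−k_d) = 0.308×54.4/(1.88−0.308) = 16.76/1.572 = 10.66 mg/L.
e^(−k_d t) = e^(−0.308×1.330) = 0.6639; e^(−k_r t) = e^(−1.88×1.330) = 0.08205.
D = 10.66 × (0.6639 − 0.08205) + 3.78 × 0.08205 = 6.202 + 0.3102 = 6.512 mg/L.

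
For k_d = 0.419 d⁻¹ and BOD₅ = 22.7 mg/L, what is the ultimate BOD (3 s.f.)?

BOD₅ = L₀(1 − e^(−5k_d)) ⇒ L₀ = BOD₅ / (1 − e^(−5×0.419))
= 22.7 / (1 − 0.1231) = 22.7 / 0.8769 = 25.89 mg/L.

L₀ ≈ 25.9 mg/L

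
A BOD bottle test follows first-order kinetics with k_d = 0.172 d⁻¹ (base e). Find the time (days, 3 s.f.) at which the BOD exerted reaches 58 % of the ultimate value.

y/L₀ = 1 − e^(−k_d t) = 0.58 ⇒ e^(−k_d t) = 0.420
t = −ln(0.420) / 0.172 = 0.8675 / 0.172 = 5.044 d.

t ≈ 5.04 d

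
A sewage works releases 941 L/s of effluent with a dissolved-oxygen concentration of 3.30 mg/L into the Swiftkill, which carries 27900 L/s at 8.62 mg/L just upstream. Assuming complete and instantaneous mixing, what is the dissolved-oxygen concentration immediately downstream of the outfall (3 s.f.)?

8.45 mg/L

Flow-weighted mixing: C = (Q_r C_r + Q_w C_w)/(Q_r + Q_w)
= (27900×8.62 + 941×3.30)/(27900 + 941) = 243600/28840 = 8.446 mg/L.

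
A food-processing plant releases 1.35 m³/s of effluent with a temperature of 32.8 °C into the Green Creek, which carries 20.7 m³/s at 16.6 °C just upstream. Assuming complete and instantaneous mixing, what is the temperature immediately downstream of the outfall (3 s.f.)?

17.6 °C

Flow-weighted mixing: C = (Q_r C_r + Q_w C_w)/(Q_r + Q_w)
= (20.7×16.6 + 1.35×32.8)/(20.7 + 1.35) = 387.9/22.05 = 17.59 °C.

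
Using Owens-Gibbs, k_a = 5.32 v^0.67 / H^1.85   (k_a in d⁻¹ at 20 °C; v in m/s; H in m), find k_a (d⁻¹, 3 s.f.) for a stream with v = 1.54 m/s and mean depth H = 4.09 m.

k_a ≈ 0.525 d⁻¹

k_a = 5.32 × 1.54^0.67 / 4.09^1.85 = 5.32 × 1.335 / 13.54 = 0.5246 d⁻¹.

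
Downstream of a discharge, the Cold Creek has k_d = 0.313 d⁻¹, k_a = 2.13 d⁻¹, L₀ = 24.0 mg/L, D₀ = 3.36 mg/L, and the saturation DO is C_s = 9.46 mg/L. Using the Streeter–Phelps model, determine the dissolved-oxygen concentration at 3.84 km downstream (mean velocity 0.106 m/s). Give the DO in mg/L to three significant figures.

Travel time t = x/v = 3.84 km / (0.106 m/s) = 3840 m / 0.106 m/s = 36230 s = 0.4193 d.
k_d L₀/(k_a−k_d) = 0.313×24.0/(2.13−0.313) = 7.512/1.817 = 4.134 mg/L.
e^(−k_d t) = e^(−0.313×0.4193) = 0.8770; e^(−k_a t) = e^(−2.13×0.4193) = 0.4094.
D = 4.134 × (0.8770 − 0.4094) + 3.36 × 0.4094 = 1.933 + 1.376 = 3.309 mg/L.
DO = C_s − D = 9.46 − 3.309 = 6.151 mg/L.

DO ≈ 6.15 mg/L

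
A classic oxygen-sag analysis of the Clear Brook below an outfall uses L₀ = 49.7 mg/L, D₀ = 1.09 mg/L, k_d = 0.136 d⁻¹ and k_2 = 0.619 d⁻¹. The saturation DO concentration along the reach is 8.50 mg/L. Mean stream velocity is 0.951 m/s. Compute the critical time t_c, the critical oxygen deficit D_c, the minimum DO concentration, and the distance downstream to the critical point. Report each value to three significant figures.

With k_2/k_d = 4.551 and 1 − D₀(k_2−k_d)/(k_d L₀) = 0.9221,
t_c = ln(4.551 × 0.9221) / (0.619 − 0.136) = ln(4.197) / 0.4830 = 1.434/0.4830 = 2.970 d.
D_c = (k_d/k_2) L₀ e^(−k_d t_c) = (0.136/0.619) × 49.7 × e^(−0.136×2.970) = 0.2197 × 49.7 × 0.6677 = 7.291 mg/L.
Minimum DO = C_s − D_c = 8.50 − 7.291 = 1.209 mg/L.
x_c = v t_c = 0.951 m/s × 2.970 d × 86400 s/d = 244000 m ≈ 244 km.

t_c ≈ 2.97 d; D_c ≈ 7.29 mg/L; min DO ≈ 1.21 mg/L; x_c ≈ 244 km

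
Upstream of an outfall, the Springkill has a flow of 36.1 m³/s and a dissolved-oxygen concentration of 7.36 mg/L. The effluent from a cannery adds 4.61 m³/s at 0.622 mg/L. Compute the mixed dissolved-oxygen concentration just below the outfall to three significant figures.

6.60 mg/L

Flow-weighted mixing: C = (Q_r C_r + Q_w C_w)/(Q_r + Q_w)
= (36.1×7.36 + 4.61×0.622)/(36.1 + 4.61) = 268.6/40.71 = 6.597 mg/L.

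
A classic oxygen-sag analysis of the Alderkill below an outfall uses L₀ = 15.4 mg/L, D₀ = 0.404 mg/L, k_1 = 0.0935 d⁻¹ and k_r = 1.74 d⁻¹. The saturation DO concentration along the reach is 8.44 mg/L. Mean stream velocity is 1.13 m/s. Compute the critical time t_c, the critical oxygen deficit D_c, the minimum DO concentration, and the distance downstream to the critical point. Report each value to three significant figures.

t_c ≈ 1.40 d; D_c ≈ 0.726 mg/L; min DO ≈ 7.71 mg/L; x_c ≈ 137 km

t_c = [1/(k_r−k_1)] ln[(k_r/k_1)(1 − D₀(k_r−k_1)/(k_1 L₀))]
= [1/(1.74−0.0935)] ln[(1.74/0.0935)(1 − 0.404×1.647/(0.0935×15.4))]
= (1/1.647) ln[18.61 × 0.5380] = 0.6073 × ln(10.01) = 0.6073 × 2.304 = 1.399 d.
L(t_c) = L₀ e^(−k_1 t_c) = 15.4 × 0.8774 = 13.51 mg/L, and at the critical point k_r D_c = k_1 L, so D_c = (0.0935/1.74) × 13.51 = 0.7260 mg/L.
Minimum DO = C_s − D_c = 8.44 − 0.7260 = 7.714 mg/L.
x_c = v t_c = 1.13 m/s × 1.399 d × 86400 s/d = 136600 m ≈ 137 km.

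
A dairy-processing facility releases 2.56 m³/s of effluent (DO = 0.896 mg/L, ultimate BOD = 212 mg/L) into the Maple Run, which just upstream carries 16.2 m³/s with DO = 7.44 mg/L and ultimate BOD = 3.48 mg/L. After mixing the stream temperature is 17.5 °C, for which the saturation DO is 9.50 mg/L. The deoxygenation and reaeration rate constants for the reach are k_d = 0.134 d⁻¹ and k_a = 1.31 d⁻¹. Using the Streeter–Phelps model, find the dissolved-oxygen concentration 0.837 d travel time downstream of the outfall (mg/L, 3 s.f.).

Mixed DO = (16.2×7.44 + 2.56×0.896)/(16.2+2.56) = 122.8/18.76 = 6.547 mg/L.
Mixed L₀ = (16.2×3.48 + 2.56×212)/(18.76) = 599.1/18.76 = 31.93 mg/L.
Initial deficit D₀ = C_s − DO₀ = 9.50 − 6.547 = 2.953 mg/L.
D(0.837) = [0.134×31.93/(1.31−0.134)](e^(−0.134×0.837) − e^(−1.31×0.837)) + 2.953 e^(−1.31×0.837)
= 3.639 × (0.8939 − 0.3340) + 2.953 × 0.3340 = 3.024 mg/L.
DO = 9.50 − 3.024 = 6.476 mg/L.

DO ≈ 6.48 mg/L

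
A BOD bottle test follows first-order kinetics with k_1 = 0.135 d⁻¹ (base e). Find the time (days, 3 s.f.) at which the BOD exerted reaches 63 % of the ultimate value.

y/L₀ = 1 − e^(−k_1 t) = 0.63 ⇒ e^(−k_1 t) = 0.370
t = −ln(0.370) / 0.135 = 0.9943 / 0.135 = 7.365 d.

t ≈ 7.36 d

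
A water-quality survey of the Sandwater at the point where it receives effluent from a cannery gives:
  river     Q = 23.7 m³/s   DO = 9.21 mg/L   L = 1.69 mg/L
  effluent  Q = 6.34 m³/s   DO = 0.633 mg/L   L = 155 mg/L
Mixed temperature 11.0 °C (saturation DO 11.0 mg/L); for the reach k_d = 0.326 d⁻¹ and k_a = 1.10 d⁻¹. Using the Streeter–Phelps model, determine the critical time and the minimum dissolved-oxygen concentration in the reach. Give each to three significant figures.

Mixed DO = (23.7×9.21 + 6.34×0.633)/(23.7+6.34) = 222.3/30.04 = 7.400 mg/L.
Mixed L₀ = (23.7×1.69 + 6.34×155)/(30.04) = 1023/30.04 = 34.05 mg/L.
Initial deficit D₀ = C_s − DO₀ = 11.0 − 7.400 = 3.600 mg/L.
t_c = (1/0.7740) ln[(1.10/0.326)(1 − 3.600×0.7740/(0.326×34.05))] = 1.292 × ln(2.527) = 1.198 d.
D_c = (0.326/1.10) × 34.05 × e^(−0.326×1.198) = 0.2964 × 34.05 × 0.6767 = 6.828 mg/L.
Minimum DO = 11.0 − 6.828 = 4.172 mg/L.

t_c ≈ 1.20 d; minimum DO ≈ 4.17 mg/L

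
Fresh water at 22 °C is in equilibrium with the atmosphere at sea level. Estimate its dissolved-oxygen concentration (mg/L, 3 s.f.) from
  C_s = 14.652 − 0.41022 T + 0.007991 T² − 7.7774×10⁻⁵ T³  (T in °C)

C_s = 14.652 − 0.41022×22 + 0.007991×22² − 7.7774×10⁻⁵×22³ = 8.667 mg/L.

C_s ≈ 8.67 mg/L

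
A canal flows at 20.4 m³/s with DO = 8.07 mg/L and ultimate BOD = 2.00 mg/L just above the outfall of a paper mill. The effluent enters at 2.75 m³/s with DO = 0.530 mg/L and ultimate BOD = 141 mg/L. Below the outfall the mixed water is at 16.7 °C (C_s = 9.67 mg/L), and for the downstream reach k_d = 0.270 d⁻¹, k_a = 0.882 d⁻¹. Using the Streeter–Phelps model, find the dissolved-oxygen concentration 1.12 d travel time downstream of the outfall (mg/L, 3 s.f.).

DO ≈ 5.75 mg/L

Mixed DO = (20.4×8.07 + 2.75×0.530)/(20.4+2.75) = 166.1/23.15 = 7.174 mg/L.
Mixed L₀ = (20.4×2.00 + 2.75×141)/(23.15) = 428.6/23.15 = 18.51 mg/L.
Initial deficit D₀ = C_s − DO₀ = 9.67 − 7.174 = 2.496 mg/L.
D(1.12) = [0.270×18.51/(0.882−0.270)](e^(−0.270×1.12) − e^(−0.882×1.12)) + 2.496 e^(−0.882×1.12)
= 8.167 × (0.7390 − 0.3724) + 2.496 × 0.3724 = 3.924 mg/L.
DO = 9.67 − 3.924 = 5.746 mg/L.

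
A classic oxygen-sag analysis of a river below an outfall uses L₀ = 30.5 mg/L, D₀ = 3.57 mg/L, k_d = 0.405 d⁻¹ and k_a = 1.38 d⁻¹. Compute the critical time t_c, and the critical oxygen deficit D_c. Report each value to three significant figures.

At the critical point dD/dt = 0, so k_d L₀ e^(−k_d t) = k_a D. Substituting D(t) from the Streeter–Phelps equation and solving for t gives
t_c = ln[(k_a/k_d)(1 − D₀(k_a−k_d)/(k_d L₀))] / (k_a−k_d).
Here k_a−k_d = 0.9750 d⁻¹ and 1 − D₀(k_a−k_d)/(k_d L₀) = 1 − 3.57×0.9750/(0.405×30.5) = 0.7182, so
t_c = ln(3.407 × 0.7182) / 0.9750 = 0.8950 / 0.9750 = 0.9179 d.
L(t_c) = L₀ e^(−k_d t_c) = 30.5 × 0.6895 = 21.03 mg/L, and at the critical point k_a D_c = k_d L, so D_c = (0.405/1.38) × 21.03 = 6.172 mg/L.

t_c ≈ 0.918 d; D_c ≈ 6.17 mg/L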